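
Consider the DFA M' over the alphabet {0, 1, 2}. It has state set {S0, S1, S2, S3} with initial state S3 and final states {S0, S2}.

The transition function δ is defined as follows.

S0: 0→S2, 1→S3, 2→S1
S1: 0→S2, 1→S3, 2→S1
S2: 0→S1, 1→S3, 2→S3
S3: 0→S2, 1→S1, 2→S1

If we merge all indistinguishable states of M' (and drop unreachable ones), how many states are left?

2

States {S0} cannot be reached from the start state, so discard them.
P0 = {S2} | {S1,S3}.
Stable partition: {S2} | {S1,S3} — 2 equivalence classes.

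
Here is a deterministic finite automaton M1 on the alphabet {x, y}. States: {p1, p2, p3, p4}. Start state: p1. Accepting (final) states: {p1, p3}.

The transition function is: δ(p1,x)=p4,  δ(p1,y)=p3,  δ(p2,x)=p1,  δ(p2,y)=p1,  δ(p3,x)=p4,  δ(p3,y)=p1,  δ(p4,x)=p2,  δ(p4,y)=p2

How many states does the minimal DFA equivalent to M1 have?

3

Every state is reachable, so we keep all 4.
Initial partition by acceptance: {p1,p3} | {p2,p4}.
Split {p2,p4} by δ(·,x) → {p2} and {p4}.
No further refinement is possible. Final partition (3 blocks): {p1,p3} | {p2} | {p4}.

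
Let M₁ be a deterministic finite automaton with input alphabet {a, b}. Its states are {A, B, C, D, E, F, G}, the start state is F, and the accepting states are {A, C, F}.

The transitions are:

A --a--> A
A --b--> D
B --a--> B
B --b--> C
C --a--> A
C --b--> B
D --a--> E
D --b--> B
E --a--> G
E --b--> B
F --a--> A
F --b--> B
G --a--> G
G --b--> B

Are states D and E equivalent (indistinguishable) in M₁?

P0 = {A,C,F} | {B,D,E,G}.
Split {B,D,E,G} by δ(·,b) → {D,E,G} and {B}.
Split {A,C,F} by δ(·,b) → {C,F} and {A}.
Stable partition: {C,F} | {D,E,G} | {B} | {A} — 4 equivalence classes.
D and E lie in the same block of the stable partition, so they are equivalent — no string distinguishes them.

Yes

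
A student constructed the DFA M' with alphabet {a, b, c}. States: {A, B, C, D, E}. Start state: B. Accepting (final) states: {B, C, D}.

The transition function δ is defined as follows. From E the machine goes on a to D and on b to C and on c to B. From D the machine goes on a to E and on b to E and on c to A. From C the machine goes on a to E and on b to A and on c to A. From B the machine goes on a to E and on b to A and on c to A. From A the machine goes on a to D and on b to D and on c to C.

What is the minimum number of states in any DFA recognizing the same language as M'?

2

Initial partition by acceptance: {B,C,D} | {A,E}.
The partition is now stable with 2 blocks: {B,C,D} | {A,E}.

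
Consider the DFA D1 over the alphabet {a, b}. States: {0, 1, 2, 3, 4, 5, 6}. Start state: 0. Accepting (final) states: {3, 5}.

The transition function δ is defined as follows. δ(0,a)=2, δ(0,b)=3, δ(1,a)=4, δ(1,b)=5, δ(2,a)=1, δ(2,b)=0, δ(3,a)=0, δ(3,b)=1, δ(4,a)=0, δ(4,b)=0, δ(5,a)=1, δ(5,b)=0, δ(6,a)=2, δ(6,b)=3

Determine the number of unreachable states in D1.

1

Starting at 0 and following transitions, the reachable set is {0, 1, 2, 3, 4, 5}. That leaves 6 unreachable — 1 in total.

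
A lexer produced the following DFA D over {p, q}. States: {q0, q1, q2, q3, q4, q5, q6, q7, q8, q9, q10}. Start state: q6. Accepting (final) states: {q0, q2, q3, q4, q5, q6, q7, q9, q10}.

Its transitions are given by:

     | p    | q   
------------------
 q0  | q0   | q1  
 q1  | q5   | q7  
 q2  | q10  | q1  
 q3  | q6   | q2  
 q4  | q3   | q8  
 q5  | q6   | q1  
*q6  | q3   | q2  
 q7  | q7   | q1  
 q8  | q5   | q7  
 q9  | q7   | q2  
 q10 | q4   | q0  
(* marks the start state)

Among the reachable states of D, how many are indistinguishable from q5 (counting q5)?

States {q9} cannot be reached from the start state, so discard them.
P0 = {q0,q2,q3,q4,q5,q6,q7,q10} | {q1,q8}.
Refine {q0,q2,q3,q4,q5,q6,q7,q10} on symbol q: members go to different blocks, giving {q0,q2,q4,q5,q7} and {q3,q6,q10}.
Split {q0,q2,q4,q5,q7} by δ(·,p) → {q2,q4,q5} and {q0,q7}.
Refine {q3,q6,q10} on symbol p: members go to different blocks, giving {q3,q6} and {q10}.
On input p, block {q2,q4,q5} splits into {q4,q5} and {q2}.
No further refinement is possible. Final partition (6 blocks): {q4,q5} | {q1,q8} | {q3,q6} | {q0,q7} | {q10} | {q2}.
The equivalence class containing q5 is {q4,q5}, of size 2.

2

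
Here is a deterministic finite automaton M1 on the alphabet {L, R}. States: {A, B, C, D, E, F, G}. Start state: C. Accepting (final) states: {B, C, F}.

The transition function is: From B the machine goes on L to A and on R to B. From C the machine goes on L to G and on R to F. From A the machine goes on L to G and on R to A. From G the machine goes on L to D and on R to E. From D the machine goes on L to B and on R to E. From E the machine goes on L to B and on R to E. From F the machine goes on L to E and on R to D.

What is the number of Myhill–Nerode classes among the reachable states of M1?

6

All states are reachable from the start state.
Start with accepting vs non-accepting: {B,C,F} | {A,D,E,G}.
On input R, block {B,C,F} splits into {B,C} and {F}.
Split {B,C} by δ(·,R) → {B} and {C}.
On input L, block {A,D,E,G} splits into {A,G} and {D,E}.
Split {A,G} by δ(·,L) → {A} and {G}.
Stable partition: {B} | {A} | {F} | {C} | {D,E} | {G} — 6 equivalence classes.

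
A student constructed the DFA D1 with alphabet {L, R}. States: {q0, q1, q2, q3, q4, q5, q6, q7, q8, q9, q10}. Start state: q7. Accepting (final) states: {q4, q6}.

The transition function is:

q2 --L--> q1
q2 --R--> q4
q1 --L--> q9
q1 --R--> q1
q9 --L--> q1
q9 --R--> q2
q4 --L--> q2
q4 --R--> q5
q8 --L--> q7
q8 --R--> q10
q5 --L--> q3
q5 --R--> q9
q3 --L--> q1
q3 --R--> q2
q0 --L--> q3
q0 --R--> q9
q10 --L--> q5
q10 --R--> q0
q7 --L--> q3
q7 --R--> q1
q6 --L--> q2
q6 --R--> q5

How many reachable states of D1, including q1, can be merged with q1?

2

States {q0,q6,q8,q10} cannot be reached from the start state, so discard them.
P0 = {q4} | {q1,q2,q3,q5,q7,q9}.
Split {q1,q2,q3,q5,q7,q9} by δ(·,R) → {q1,q3,q5,q7,q9} and {q2}.
On input R, block {q1,q3,q5,q7,q9} splits into {q1,q5,q7} and {q3,q9}.
Split {q1,q5,q7} by δ(·,R) → {q1,q7} and {q5}.
Stable partition: {q4} | {q1,q7} | {q2} | {q3,q9} | {q5} — 5 equivalence classes.
State q1 belongs to the block {q1,q7}, which has 2 states.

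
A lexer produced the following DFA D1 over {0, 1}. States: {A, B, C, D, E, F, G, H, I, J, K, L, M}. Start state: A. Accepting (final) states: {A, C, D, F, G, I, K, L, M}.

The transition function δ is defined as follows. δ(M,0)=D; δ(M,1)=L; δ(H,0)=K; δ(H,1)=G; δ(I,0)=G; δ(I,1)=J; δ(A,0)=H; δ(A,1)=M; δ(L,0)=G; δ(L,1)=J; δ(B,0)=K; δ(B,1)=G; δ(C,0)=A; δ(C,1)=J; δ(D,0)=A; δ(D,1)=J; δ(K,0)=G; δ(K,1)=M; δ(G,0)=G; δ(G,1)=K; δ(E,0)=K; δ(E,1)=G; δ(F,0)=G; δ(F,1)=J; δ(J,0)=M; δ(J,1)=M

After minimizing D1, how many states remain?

States {B,C,E,F,I} cannot be reached from the start state, so discard them.
Start with accepting vs non-accepting: {A,D,G,K,L,M} | {H,J}.
Refine {A,D,G,K,L,M} on symbol 0: members go to different blocks, giving {D,G,K,L,M} and {A}.
Split {D,G,K,L,M} by δ(·,0) → {G,K,L,M} and {D}.
On input 0, block {G,K,L,M} splits into {G,K,L} and {M}.
On input 1, block {G,K,L} splits into {G} and {K} and {L}.
Refine {H,J} on symbol 0: members go to different blocks, giving {H} and {J}.
The partition is now stable with 8 blocks: {G} | {H} | {A} | {D} | {M} | {K} | {L} | {J}.

8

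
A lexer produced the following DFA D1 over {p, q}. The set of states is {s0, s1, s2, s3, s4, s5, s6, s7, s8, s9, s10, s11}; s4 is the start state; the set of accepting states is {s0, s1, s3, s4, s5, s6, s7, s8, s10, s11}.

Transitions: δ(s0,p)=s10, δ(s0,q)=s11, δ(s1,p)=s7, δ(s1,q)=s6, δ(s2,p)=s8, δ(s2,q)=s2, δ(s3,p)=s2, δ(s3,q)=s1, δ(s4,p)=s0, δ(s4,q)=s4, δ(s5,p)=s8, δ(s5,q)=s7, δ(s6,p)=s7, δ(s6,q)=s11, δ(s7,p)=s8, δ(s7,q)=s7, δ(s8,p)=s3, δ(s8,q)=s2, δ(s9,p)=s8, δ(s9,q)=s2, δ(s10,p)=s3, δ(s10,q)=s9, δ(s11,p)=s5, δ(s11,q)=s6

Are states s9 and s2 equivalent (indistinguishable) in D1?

P0 = {s0,s1,s3,s4,s5,s6,s7,s8,s10,s11} | {s2,s9}.
Refine {s0,s1,s3,s4,s5,s6,s7,s8,s10,s11} on symbol p: members go to different blocks, giving {s0,s1,s4,s5,s6,s7,s8,s10,s11} and {s3}.
On input p, block {s0,s1,s4,s5,s6,s7,s8,s10,s11} splits into {s0,s1,s4,s5,s6,s7,s11} and {s8,s10}.
Refine {s0,s1,s4,s5,s6,s7,s11} on symbol p: members go to different blocks, giving {s1,s4,s6,s11} and {s0,s5,s7}.
Refine {s0,s5,s7} on symbol q: members go to different blocks, giving {s5,s7} and {s0}.
Refine {s1,s4,s6,s11} on symbol p: members go to different blocks, giving {s1,s6,s11} and {s4}.
No further refinement is possible. Final partition (7 blocks): {s1,s6,s11} | {s2,s9} | {s3} | {s8,s10} | {s5,s7} | {s0} | {s4}.
s9 and s2 lie in the same block of the stable partition, so they are equivalent — no string distinguishes them.

Yes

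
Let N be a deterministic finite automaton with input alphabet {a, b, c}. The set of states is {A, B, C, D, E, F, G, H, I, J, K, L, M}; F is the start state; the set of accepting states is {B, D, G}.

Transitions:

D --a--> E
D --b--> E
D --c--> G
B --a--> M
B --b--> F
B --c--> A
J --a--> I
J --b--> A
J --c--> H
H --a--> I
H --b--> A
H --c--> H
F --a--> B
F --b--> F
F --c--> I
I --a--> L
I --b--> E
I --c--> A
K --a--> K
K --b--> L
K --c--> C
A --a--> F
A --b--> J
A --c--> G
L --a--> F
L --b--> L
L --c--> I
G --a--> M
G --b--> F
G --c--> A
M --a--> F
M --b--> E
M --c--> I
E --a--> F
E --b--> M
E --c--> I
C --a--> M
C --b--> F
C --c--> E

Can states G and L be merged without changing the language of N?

No

First remove the unreachable states {C,D,K}; 10 states remain.
Initial partition by acceptance: {B,G} | {A,E,F,H,I,J,L,M}.
Refine {A,E,F,H,I,J,L,M} on symbol a: members go to different blocks, giving {A,E,H,I,J,L,M} and {F}.
Split {A,E,H,I,J,L,M} by δ(·,a) → {A,E,L,M} and {H,I,J}.
On input b, block {A,E,L,M} splits into {E,L,M} and {A}.
Refine {H,I,J} on symbol a: members go to different blocks, giving {H,J} and {I}.
No further refinement is possible. Final partition (6 blocks): {B,G} | {E,L,M} | {F} | {H,J} | {A} | {I}.
G and L end up in different blocks, so they are distinguishable. For instance, the string 'ε' is accepted from only G.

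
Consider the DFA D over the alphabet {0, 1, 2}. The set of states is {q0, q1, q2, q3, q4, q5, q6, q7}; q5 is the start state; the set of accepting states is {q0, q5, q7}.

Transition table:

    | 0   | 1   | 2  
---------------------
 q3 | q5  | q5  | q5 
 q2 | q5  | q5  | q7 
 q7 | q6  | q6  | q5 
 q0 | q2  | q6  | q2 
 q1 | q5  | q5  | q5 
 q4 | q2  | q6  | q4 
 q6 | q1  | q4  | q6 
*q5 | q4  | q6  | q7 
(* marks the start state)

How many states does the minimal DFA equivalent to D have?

First remove the unreachable states {q0,q3}; 6 states remain.
Initial partition by acceptance: {q5,q7} | {q1,q2,q4,q6}.
On input 0, block {q1,q2,q4,q6} splits into {q1,q2} and {q4,q6}.
The partition is now stable with 3 blocks: {q5,q7} | {q1,q2} | {q4,q6}.

3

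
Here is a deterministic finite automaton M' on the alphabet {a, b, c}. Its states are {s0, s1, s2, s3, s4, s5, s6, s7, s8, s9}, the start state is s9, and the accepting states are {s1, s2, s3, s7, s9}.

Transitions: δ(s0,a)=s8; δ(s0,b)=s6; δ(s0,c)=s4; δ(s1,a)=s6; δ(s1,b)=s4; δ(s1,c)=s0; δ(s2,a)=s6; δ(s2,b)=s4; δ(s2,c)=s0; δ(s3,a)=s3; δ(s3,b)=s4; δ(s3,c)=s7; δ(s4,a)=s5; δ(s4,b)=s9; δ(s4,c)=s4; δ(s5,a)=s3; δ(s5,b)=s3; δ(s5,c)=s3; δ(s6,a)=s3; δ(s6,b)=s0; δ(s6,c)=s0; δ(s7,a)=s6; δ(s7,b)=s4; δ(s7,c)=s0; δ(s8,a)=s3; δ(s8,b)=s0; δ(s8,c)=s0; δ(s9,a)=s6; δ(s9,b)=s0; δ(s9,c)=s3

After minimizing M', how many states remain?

7

States {s1,s2} cannot be reached from the start state, so discard them.
Start with accepting vs non-accepting: {s3,s7,s9} | {s0,s4,s5,s6,s8}.
Split {s3,s7,s9} by δ(·,a) → {s7,s9} and {s3}.
Refine {s7,s9} on symbol c: members go to different blocks, giving {s7} and {s9}.
Split {s0,s4,s5,s6,s8} by δ(·,a) → {s5,s6,s8} and {s0,s4}.
Split {s5,s6,s8} by δ(·,b) → {s6,s8} and {s5}.
Split {s0,s4} by δ(·,a) → {s0} and {s4}.
Stable partition: {s7} | {s6,s8} | {s3} | {s9} | {s0} | {s5} | {s4} — 7 equivalence classes.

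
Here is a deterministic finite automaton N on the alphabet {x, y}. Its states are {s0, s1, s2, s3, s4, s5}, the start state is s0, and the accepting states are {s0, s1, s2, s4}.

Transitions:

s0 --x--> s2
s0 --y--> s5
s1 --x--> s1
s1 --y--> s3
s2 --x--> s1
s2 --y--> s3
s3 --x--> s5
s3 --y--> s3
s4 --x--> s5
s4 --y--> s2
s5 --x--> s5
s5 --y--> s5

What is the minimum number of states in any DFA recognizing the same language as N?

Reachable states from the start: {s0,s1,s2,s3,s5}. Unreachable: {s4} — drop them.
Start with accepting vs non-accepting: {s0,s1,s2} | {s3,s5}.
No further refinement is possible. Final partition (2 blocks): {s0,s1,s2} | {s3,s5}.

2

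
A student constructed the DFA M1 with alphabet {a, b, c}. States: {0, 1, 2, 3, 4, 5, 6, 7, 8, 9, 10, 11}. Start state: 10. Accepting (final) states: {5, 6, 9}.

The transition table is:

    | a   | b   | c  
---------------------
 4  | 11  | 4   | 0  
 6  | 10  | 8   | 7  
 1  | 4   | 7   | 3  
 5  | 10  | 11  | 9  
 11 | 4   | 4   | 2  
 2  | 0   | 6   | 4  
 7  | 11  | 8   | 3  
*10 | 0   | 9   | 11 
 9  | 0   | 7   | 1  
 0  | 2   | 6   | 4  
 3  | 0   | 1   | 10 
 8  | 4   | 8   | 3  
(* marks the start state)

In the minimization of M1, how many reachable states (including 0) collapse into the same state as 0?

3

First remove the unreachable states {5}; 11 states remain.
Initial partition by acceptance: {6,9} | {0,1,2,3,4,7,8,10,11}.
On input b, block {0,1,2,3,4,7,8,10,11} splits into {1,3,4,7,8,11} and {0,2,10}.
Refine {1,3,4,7,8,11} on symbol a: members go to different blocks, giving {1,4,7,8,11} and {3}.
Split {1,4,7,8,11} by δ(·,c) → {1,7,8} and {4,11}.
Stable partition: {6,9} | {1,7,8} | {0,2,10} | {3} | {4,11} — 5 equivalence classes.
The equivalence class containing 0 is {0,2,10}, of size 3.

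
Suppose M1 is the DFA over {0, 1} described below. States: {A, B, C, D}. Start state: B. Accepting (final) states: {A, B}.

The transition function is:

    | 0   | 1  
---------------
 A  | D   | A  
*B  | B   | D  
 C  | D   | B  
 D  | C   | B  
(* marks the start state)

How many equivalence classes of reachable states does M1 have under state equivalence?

Reachable states from the start: {B,C,D}. Unreachable: {A} — drop them.
P0 = {B} | {C,D}.
Stable partition: {B} | {C,D} — 2 equivalence classes.

2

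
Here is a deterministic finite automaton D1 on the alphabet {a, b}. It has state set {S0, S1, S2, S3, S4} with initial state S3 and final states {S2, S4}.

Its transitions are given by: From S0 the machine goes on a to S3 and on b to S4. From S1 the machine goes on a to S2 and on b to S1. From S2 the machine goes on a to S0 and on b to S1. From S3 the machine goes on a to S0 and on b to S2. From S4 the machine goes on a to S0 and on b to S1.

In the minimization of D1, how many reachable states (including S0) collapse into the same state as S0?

2

Initial partition by acceptance: {S2,S4} | {S0,S1,S3}.
Refine {S0,S1,S3} on symbol a: members go to different blocks, giving {S0,S3} and {S1}.
Stable partition: {S2,S4} | {S0,S3} | {S1} — 3 equivalence classes.
State S0 belongs to the block {S0,S3}, which has 2 states.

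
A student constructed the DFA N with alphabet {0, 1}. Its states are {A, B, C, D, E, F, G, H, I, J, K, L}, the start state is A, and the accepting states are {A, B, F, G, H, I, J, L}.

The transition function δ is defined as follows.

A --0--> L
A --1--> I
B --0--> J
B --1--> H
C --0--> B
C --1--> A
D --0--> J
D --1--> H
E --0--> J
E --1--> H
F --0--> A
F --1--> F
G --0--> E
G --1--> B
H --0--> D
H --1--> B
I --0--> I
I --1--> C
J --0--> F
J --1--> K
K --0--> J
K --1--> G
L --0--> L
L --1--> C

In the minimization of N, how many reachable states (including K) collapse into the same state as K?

P0 = {A,B,F,G,H,I,J,L} | {C,D,E,K}.
Refine {A,B,F,G,H,I,J,L} on symbol 0: members go to different blocks, giving {A,B,F,I,J,L} and {G,H}.
Refine {A,B,F,I,J,L} on symbol 1: members go to different blocks, giving {I,J,L} and {A,F} and {B}.
Split {I,J,L} by δ(·,0) → {I,L} and {J}.
Split {C,D,E,K} by δ(·,0) → {D,E,K} and {C}.
Refine {A,F} on symbol 0: members go to different blocks, giving {A} and {F}.
Stable partition: {I,L} | {D,E,K} | {G,H} | {A} | {B} | {J} | {C} | {F} — 8 equivalence classes.
State K belongs to the block {D,E,K}, which has 3 states.

3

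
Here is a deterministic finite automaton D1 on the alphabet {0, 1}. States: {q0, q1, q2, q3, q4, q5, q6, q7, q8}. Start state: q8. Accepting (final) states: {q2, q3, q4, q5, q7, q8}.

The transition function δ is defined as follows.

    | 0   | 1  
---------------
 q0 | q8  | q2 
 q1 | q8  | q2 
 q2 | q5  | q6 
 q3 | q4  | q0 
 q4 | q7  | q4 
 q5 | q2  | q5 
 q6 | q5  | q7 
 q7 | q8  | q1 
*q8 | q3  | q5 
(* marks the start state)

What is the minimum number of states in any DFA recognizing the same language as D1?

Every state is reachable, so we keep all 9.
P0 = {q2,q3,q4,q5,q7,q8} | {q0,q1,q6}.
Split {q2,q3,q4,q5,q7,q8} by δ(·,1) → {q2,q3,q7} and {q4,q5,q8}.
The partition is now stable with 3 blocks: {q2,q3,q7} | {q0,q1,q6} | {q4,q5,q8}.

3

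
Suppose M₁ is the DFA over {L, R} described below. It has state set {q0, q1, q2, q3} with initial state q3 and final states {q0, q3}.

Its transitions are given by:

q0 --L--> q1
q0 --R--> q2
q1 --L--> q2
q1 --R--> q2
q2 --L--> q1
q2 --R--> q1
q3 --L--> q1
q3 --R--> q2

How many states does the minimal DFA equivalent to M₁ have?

First remove the unreachable states {q0}; 3 states remain.
P0 = {q3} | {q1,q2}.
No further refinement is possible. Final partition (2 blocks): {q3} | {q1,q2}.

2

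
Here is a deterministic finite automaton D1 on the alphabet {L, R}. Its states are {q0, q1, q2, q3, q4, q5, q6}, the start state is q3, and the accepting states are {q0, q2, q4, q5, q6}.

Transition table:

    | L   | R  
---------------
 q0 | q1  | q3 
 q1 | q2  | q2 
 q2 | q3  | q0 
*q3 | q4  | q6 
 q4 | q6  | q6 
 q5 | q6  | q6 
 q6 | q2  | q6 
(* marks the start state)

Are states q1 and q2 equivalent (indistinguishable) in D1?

No

Reachable states from the start: {q0,q1,q2,q3,q4,q6}. Unreachable: {q5} — drop them.
Initial partition by acceptance: {q0,q2,q4,q6} | {q1,q3}.
Split {q0,q2,q4,q6} by δ(·,L) → {q0,q2} and {q4,q6}.
Refine {q0,q2} on symbol R: members go to different blocks, giving {q0} and {q2}.
Refine {q1,q3} on symbol L: members go to different blocks, giving {q1} and {q3}.
Split {q4,q6} by δ(·,L) → {q4} and {q6}.
Stable partition: {q0} | {q1} | {q4} | {q2} | {q3} | {q6} — 6 equivalence classes.
q1 and q2 end up in different blocks, so they are distinguishable. For instance, the string 'ε' is accepted from only q2.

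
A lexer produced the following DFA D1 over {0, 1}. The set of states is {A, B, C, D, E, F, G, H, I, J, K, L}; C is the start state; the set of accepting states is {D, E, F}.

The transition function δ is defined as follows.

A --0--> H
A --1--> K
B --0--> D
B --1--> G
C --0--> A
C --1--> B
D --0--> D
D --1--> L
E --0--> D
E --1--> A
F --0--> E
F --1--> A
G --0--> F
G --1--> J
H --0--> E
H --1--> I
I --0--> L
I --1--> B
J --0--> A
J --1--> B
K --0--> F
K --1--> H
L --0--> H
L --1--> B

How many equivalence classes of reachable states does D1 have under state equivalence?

5

All states are reachable from the start state.
Initial partition by acceptance: {D,E,F} | {A,B,C,G,H,I,J,K,L}.
Split {A,B,C,G,H,I,J,K,L} by δ(·,0) → {A,C,I,J,L} and {B,G,H,K}.
Split {A,C,I,J,L} by δ(·,0) → {C,I,J} and {A,L}.
On input 1, block {B,G,H,K} splits into {B,K} and {G,H}.
Stable partition: {D,E,F} | {C,I,J} | {B,K} | {A,L} | {G,H} — 5 equivalence classes.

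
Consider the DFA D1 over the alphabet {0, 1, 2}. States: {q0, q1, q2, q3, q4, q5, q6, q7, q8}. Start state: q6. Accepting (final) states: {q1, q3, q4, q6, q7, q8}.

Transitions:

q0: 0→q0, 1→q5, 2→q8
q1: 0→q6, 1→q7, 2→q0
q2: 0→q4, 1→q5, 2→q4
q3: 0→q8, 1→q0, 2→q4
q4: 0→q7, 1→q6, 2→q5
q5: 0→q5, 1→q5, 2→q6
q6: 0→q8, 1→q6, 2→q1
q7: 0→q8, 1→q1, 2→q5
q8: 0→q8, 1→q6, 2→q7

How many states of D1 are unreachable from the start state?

3

No path from q6 leads to q2, q3, q4; the other 6 states are all reachable.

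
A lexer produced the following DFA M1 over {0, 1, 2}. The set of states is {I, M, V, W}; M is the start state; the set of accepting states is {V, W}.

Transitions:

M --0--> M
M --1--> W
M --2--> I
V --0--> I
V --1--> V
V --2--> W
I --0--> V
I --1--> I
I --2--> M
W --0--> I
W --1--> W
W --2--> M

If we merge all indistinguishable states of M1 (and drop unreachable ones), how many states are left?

Start with accepting vs non-accepting: {V,W} | {I,M}.
On input 2, block {V,W} splits into {V} and {W}.
Split {I,M} by δ(·,0) → {I} and {M}.
The partition is now stable with 4 blocks: {V} | {I} | {W} | {M}.

4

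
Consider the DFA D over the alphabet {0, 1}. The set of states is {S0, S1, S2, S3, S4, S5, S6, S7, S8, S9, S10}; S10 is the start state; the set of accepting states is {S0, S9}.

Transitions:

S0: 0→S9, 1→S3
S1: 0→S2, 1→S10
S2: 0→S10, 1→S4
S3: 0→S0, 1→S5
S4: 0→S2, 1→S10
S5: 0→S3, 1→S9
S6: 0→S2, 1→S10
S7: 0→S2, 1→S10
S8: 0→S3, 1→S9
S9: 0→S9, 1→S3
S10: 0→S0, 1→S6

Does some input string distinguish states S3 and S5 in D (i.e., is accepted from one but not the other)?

States {S1,S7,S8} cannot be reached from the start state, so discard them.
Start with accepting vs non-accepting: {S0,S9} | {S2,S3,S4,S5,S6,S10}.
Refine {S2,S3,S4,S5,S6,S10} on symbol 0: members go to different blocks, giving {S2,S4,S5,S6} and {S3,S10}.
Refine {S2,S4,S5,S6} on symbol 0: members go to different blocks, giving {S2,S5} and {S4,S6}.
On input 1, block {S2,S5} splits into {S2} and {S5}.
On input 1, block {S3,S10} splits into {S3} and {S10}.
The partition is now stable with 6 blocks: {S0,S9} | {S2} | {S3} | {S4,S6} | {S5} | {S10}.
S3 and S5 end up in different blocks, so they are distinguishable. For instance, the string '0' is accepted from only S3.

Yes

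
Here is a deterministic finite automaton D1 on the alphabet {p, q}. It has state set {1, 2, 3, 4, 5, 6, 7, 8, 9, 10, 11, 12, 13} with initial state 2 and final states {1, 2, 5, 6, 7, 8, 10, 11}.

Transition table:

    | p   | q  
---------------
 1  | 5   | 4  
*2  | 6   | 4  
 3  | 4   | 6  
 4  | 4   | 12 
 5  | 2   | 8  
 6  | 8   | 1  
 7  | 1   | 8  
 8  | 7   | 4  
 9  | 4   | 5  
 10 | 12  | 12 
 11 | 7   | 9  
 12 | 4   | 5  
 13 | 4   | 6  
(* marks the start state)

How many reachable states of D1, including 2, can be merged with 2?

3

States {3,9,10,11,13} cannot be reached from the start state, so discard them.
Initial partition by acceptance: {1,2,5,6,7,8} | {4,12}.
On input q, block {1,2,5,6,7,8} splits into {1,2,8} and {5,6,7}.
On input q, block {4,12} splits into {4} and {12}.
The partition is now stable with 4 blocks: {1,2,8} | {4} | {5,6,7} | {12}.
The equivalence class containing 2 is {1,2,8}, of size 3.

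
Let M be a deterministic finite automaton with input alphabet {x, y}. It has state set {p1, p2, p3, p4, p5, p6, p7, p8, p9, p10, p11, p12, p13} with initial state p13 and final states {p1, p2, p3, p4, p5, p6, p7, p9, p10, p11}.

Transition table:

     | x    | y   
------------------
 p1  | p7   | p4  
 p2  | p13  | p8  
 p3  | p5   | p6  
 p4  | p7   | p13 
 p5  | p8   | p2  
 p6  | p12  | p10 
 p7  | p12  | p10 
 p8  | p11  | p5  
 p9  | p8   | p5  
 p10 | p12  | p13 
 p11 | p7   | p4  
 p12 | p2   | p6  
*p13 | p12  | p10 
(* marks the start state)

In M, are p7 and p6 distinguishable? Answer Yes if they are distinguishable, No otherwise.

No

Reachable states from the start: {p2,p4,p5,p6,p7,p8,p10,p11,p12,p13}. Unreachable: {p1,p3,p9} — drop them.
P0 = {p2,p4,p5,p6,p7,p10,p11} | {p8,p12,p13}.
Split {p2,p4,p5,p6,p7,p10,p11} by δ(·,x) → {p2,p5,p6,p7,p10} and {p4,p11}.
Refine {p2,p5,p6,p7,p10} on symbol y: members go to different blocks, giving {p5,p6,p7} and {p2,p10}.
Refine {p8,p12,p13} on symbol x: members go to different blocks, giving {p8} and {p12} and {p13}.
Split {p5,p6,p7} by δ(·,x) → {p6,p7} and {p5}.
Split {p4,p11} by δ(·,y) → {p4} and {p11}.
Refine {p2,p10} on symbol x: members go to different blocks, giving {p2} and {p10}.
The partition is now stable with 9 blocks: {p6,p7} | {p8} | {p4} | {p2} | {p12} | {p13} | {p5} | {p11} | {p10}.
p7 and p6 lie in the same block of the stable partition, so they are equivalent — no string distinguishes them.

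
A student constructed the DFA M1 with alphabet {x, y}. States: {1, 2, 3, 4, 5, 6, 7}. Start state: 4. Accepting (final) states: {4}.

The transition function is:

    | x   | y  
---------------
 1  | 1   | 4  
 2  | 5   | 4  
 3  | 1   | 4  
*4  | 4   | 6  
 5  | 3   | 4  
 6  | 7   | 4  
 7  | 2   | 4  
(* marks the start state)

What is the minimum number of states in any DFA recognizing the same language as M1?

2

All states are reachable from the start state.
Start with accepting vs non-accepting: {4} | {1,2,3,5,6,7}.
Stable partition: {4} | {1,2,3,5,6,7} — 2 equivalence classes.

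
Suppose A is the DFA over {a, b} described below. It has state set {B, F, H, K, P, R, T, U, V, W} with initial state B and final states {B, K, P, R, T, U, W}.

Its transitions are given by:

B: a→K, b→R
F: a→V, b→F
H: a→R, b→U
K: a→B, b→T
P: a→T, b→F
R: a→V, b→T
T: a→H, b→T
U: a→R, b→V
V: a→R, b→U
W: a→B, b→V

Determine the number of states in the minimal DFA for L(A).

Reachable states from the start: {B,H,K,R,T,U,V}. Unreachable: {F,P,W} — drop them.
P0 = {B,K,R,T,U} | {H,V}.
On input a, block {B,K,R,T,U} splits into {B,K,U} and {R,T}.
Refine {B,K,U} on symbol a: members go to different blocks, giving {B,K} and {U}.
The partition is now stable with 4 blocks: {B,K} | {H,V} | {R,T} | {U}.

4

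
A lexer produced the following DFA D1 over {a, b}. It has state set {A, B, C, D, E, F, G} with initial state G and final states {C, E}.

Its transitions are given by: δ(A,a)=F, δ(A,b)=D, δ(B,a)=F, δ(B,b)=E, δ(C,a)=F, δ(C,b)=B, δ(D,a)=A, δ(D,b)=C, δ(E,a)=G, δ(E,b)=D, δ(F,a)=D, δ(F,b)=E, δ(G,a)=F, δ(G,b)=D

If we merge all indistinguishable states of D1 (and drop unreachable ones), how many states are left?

6

All states are reachable from the start state.
P0 = {C,E} | {A,B,D,F,G}.
Refine {A,B,D,F,G} on symbol b: members go to different blocks, giving {B,D,F} and {A,G}.
Split {C,E} by δ(·,a) → {C} and {E}.
On input a, block {B,D,F} splits into {B,F} and {D}.
Split {B,F} by δ(·,a) → {B} and {F}.
Stable partition: {C} | {B} | {A,G} | {E} | {D} | {F} — 6 equivalence classes.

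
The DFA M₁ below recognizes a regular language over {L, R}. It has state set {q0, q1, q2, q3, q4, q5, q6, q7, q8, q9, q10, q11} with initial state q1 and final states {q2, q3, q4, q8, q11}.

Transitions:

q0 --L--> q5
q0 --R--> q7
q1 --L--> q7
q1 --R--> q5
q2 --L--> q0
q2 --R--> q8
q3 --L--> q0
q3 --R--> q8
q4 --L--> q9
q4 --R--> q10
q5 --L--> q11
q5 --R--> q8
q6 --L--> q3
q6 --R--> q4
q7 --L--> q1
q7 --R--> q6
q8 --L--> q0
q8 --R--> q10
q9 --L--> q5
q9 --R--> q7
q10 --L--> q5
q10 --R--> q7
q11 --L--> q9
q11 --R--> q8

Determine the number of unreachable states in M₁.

1

Starting at q1 and following transitions, the reachable set is {q0, q1, q3, q4, q5, q6, q7, q8, q9, q10, q11}. That leaves q2 unreachable — 1 in total.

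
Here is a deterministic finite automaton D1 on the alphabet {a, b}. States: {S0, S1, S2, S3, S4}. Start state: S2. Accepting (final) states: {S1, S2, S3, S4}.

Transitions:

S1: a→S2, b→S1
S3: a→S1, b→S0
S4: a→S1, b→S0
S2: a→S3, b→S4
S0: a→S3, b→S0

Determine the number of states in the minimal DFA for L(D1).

P0 = {S1,S2,S3,S4} | {S0}.
Split {S1,S2,S3,S4} by δ(·,b) → {S1,S2} and {S3,S4}.
Refine {S1,S2} on symbol a: members go to different blocks, giving {S1} and {S2}.
No further refinement is possible. Final partition (4 blocks): {S1} | {S0} | {S3,S4} | {S2}.

4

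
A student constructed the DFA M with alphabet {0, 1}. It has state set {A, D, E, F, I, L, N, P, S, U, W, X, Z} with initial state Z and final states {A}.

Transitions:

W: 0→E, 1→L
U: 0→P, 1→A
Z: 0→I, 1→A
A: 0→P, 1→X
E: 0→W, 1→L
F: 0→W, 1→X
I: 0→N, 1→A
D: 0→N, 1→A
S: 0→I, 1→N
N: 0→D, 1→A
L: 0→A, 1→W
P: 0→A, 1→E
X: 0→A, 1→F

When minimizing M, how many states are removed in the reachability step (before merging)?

No path from Z leads to S, U; the other 11 states are all reachable.

2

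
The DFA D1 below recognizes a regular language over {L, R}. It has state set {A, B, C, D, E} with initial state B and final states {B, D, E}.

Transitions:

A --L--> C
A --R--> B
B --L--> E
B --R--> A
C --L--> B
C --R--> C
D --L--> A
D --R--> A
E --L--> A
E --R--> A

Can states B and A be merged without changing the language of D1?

No

First remove the unreachable states {D}; 4 states remain.
Initial partition by acceptance: {B,E} | {A,C}.
Refine {B,E} on symbol L: members go to different blocks, giving {B} and {E}.
Split {A,C} by δ(·,L) → {A} and {C}.
No further refinement is possible. Final partition (4 blocks): {B} | {A} | {E} | {C}.
B and A end up in different blocks, so they are distinguishable. For instance, the string 'ε' is accepted from only B.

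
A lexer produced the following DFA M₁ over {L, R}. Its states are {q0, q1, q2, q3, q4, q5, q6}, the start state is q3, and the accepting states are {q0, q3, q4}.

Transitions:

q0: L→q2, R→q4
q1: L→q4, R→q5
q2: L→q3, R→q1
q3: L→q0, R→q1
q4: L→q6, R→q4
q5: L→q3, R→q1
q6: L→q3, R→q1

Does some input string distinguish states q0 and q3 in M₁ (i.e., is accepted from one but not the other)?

Yes

All states are reachable from the start state.
P0 = {q0,q3,q4} | {q1,q2,q5,q6}.
On input L, block {q0,q3,q4} splits into {q0,q4} and {q3}.
Refine {q1,q2,q5,q6} on symbol L: members go to different blocks, giving {q2,q5,q6} and {q1}.
Stable partition: {q0,q4} | {q2,q5,q6} | {q3} | {q1} — 4 equivalence classes.
q0 and q3 end up in different blocks, so they are distinguishable. For instance, the string 'L' is accepted from only q3.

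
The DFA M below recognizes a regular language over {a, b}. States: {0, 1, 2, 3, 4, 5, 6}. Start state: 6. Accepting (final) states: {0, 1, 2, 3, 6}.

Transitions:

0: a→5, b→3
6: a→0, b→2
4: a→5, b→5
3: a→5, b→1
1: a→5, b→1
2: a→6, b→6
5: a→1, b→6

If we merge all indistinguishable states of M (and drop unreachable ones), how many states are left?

4

States {4} cannot be reached from the start state, so discard them.
P0 = {0,1,2,3,6} | {5}.
On input a, block {0,1,2,3,6} splits into {0,1,3} and {2,6}.
On input a, block {2,6} splits into {2} and {6}.
The partition is now stable with 4 blocks: {0,1,3} | {5} | {2} | {6}.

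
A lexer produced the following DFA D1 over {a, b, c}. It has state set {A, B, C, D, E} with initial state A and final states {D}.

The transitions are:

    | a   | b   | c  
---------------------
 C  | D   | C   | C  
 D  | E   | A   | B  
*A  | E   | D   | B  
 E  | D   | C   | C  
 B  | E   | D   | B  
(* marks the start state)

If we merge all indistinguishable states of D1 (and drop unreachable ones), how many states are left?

3

Every state is reachable, so we keep all 5.
Start with accepting vs non-accepting: {D} | {A,B,C,E}.
On input a, block {A,B,C,E} splits into {A,B} and {C,E}.
Stable partition: {D} | {A,B} | {C,E} — 3 equivalence classes.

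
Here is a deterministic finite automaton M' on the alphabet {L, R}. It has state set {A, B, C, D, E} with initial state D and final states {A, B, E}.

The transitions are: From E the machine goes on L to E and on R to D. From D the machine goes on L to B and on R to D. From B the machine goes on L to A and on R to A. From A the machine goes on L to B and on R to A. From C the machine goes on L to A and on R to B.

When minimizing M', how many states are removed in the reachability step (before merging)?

BFS from D reaches {A, B, D}; the 2 state(s) C, E are never visited.

2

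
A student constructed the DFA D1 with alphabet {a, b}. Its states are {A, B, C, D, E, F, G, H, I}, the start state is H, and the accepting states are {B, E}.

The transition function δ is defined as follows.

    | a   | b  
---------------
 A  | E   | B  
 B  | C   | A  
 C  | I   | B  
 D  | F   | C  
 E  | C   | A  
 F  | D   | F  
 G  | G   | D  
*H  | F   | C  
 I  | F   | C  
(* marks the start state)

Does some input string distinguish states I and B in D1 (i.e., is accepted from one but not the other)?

Yes

Reachable states from the start: {A,B,C,D,E,F,H,I}. Unreachable: {G} — drop them.
P0 = {B,E} | {A,C,D,F,H,I}.
On input a, block {A,C,D,F,H,I} splits into {C,D,F,H,I} and {A}.
Refine {C,D,F,H,I} on symbol b: members go to different blocks, giving {D,F,H,I} and {C}.
Refine {D,F,H,I} on symbol b: members go to different blocks, giving {D,H,I} and {F}.
The partition is now stable with 5 blocks: {B,E} | {D,H,I} | {A} | {C} | {F}.
I and B end up in different blocks, so they are distinguishable. For instance, the string 'ε' is accepted from only B.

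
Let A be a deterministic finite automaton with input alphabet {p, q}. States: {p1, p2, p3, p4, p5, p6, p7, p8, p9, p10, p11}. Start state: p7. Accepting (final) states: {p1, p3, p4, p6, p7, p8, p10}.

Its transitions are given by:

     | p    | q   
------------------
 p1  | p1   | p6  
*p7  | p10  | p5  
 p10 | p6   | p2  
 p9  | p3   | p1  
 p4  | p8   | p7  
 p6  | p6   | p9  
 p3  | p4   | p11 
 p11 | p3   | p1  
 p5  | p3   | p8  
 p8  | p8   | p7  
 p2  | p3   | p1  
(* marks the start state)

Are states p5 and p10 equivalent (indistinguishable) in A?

No

Every state is reachable, so we keep all 11.
Start with accepting vs non-accepting: {p1,p3,p4,p6,p7,p8,p10} | {p2,p5,p9,p11}.
Split {p1,p3,p4,p6,p7,p8,p10} by δ(·,q) → {p3,p6,p7,p10} and {p1,p4,p8}.
On input p, block {p3,p6,p7,p10} splits into {p6,p7,p10} and {p3}.
The partition is now stable with 4 blocks: {p6,p7,p10} | {p2,p5,p9,p11} | {p1,p4,p8} | {p3}.
p5 and p10 end up in different blocks, so they are distinguishable. For instance, the string 'ε' is accepted from only p10.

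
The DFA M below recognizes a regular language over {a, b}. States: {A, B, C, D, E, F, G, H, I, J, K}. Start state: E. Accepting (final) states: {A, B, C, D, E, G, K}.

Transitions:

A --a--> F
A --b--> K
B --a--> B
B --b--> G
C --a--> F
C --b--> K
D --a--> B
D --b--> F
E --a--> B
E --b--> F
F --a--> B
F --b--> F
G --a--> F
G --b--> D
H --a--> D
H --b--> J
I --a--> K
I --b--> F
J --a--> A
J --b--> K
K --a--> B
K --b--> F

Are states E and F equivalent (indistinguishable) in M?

No

First remove the unreachable states {A,C,H,I,J,K}; 5 states remain.
P0 = {B,D,E,G} | {F}.
Split {B,D,E,G} by δ(·,a) → {B,D,E} and {G}.
Refine {B,D,E} on symbol b: members go to different blocks, giving {D,E} and {B}.
Stable partition: {D,E} | {F} | {G} | {B} — 4 equivalence classes.
E and F end up in different blocks, so they are distinguishable. For instance, the string 'ε' is accepted from only E.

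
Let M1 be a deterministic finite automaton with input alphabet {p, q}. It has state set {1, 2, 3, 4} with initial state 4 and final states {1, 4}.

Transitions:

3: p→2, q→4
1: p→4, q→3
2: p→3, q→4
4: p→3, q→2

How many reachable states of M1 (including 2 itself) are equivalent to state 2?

First remove the unreachable states {1}; 3 states remain.
P0 = {4} | {2,3}.
No further refinement is possible. Final partition (2 blocks): {4} | {2,3}.
The equivalence class containing 2 is {2,3}, of size 2.

2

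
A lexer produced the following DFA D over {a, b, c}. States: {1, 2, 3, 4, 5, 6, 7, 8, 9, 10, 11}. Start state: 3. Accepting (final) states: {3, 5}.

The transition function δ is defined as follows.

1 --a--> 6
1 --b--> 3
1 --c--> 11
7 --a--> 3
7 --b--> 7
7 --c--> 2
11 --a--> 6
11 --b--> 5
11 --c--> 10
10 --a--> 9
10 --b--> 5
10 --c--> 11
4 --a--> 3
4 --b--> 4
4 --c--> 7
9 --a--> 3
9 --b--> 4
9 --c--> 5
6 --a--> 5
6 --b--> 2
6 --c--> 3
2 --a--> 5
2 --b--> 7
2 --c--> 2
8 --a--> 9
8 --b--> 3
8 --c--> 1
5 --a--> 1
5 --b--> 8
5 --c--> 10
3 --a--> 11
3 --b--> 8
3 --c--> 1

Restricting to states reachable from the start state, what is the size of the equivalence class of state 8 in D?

4

P0 = {3,5} | {1,2,4,6,7,8,9,10,11}.
Split {1,2,4,6,7,8,9,10,11} by δ(·,a) → {2,4,6,7,9} and {1,8,10,11}.
Split {2,4,6,7,9} by δ(·,c) → {2,4,7} and {6,9}.
The partition is now stable with 4 blocks: {3,5} | {2,4,7} | {1,8,10,11} | {6,9}.
State 8 belongs to the block {1,8,10,11}, which has 4 states.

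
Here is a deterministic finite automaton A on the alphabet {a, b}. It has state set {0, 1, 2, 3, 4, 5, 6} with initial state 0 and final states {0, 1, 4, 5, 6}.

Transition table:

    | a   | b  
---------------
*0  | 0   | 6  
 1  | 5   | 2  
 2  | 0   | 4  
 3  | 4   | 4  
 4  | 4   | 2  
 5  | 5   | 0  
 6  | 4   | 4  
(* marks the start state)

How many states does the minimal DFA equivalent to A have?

Reachable states from the start: {0,2,4,6}. Unreachable: {1,3,5} — drop them.
Initial partition by acceptance: {0,4,6} | {2}.
Refine {0,4,6} on symbol b: members go to different blocks, giving {0,6} and {4}.
On input a, block {0,6} splits into {0} and {6}.
No further refinement is possible. Final partition (4 blocks): {0} | {2} | {4} | {6}.

4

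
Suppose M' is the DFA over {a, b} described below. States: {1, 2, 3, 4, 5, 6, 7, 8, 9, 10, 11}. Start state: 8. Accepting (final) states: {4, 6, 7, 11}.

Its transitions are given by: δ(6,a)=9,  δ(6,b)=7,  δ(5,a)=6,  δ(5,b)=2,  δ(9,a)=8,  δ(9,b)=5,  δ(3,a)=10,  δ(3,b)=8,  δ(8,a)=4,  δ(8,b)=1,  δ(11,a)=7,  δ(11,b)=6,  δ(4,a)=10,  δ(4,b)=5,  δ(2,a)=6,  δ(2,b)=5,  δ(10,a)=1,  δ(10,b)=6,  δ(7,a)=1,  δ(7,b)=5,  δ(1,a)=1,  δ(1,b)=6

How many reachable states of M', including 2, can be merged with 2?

2

First remove the unreachable states {3,11}; 9 states remain.
P0 = {4,6,7} | {1,2,5,8,9,10}.
On input b, block {4,6,7} splits into {4,7} and {6}.
Refine {1,2,5,8,9,10} on symbol a: members go to different blocks, giving {1,9,10} and {2,5} and {8}.
On input a, block {1,9,10} splits into {1,10} and {9}.
The partition is now stable with 6 blocks: {4,7} | {1,10} | {6} | {2,5} | {8} | {9}.
State 2 belongs to the block {2,5}, which has 2 states.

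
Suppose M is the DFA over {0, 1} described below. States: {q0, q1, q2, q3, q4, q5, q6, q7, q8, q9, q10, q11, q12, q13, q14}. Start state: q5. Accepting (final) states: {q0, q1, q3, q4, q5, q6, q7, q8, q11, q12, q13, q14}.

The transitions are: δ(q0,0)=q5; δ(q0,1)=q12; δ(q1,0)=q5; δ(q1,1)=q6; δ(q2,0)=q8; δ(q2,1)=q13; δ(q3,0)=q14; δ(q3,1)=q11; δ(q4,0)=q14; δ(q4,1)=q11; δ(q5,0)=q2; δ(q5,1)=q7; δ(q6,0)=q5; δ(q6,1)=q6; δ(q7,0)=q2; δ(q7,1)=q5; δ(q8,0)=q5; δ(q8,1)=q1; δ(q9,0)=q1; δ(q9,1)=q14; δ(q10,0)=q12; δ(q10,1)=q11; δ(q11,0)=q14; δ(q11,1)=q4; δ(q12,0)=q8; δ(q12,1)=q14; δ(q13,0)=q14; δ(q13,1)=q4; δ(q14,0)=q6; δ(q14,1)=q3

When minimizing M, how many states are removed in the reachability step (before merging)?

4

BFS from q5 reaches {q1, q2, q3, q4, q5, q6, q7, q8, q11, q13, q14}; the 4 state(s) q0, q9, q10, q12 are never visited.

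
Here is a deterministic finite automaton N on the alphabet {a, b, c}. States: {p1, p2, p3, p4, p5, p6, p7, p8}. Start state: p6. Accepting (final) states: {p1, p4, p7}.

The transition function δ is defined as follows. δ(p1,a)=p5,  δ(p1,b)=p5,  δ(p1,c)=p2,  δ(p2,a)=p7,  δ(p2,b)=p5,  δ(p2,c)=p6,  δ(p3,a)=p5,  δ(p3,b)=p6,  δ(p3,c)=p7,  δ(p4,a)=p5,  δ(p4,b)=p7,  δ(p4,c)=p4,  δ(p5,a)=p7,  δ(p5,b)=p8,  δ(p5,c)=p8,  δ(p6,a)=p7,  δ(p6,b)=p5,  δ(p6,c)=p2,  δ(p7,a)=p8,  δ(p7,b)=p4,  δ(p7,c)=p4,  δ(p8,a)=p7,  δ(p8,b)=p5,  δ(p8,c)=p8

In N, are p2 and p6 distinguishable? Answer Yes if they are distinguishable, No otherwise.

No

First remove the unreachable states {p1,p3}; 6 states remain.
P0 = {p4,p7} | {p2,p5,p6,p8}.
No further refinement is possible. Final partition (2 blocks): {p4,p7} | {p2,p5,p6,p8}.
p2 and p6 lie in the same block of the stable partition, so they are equivalent — no string distinguishes them.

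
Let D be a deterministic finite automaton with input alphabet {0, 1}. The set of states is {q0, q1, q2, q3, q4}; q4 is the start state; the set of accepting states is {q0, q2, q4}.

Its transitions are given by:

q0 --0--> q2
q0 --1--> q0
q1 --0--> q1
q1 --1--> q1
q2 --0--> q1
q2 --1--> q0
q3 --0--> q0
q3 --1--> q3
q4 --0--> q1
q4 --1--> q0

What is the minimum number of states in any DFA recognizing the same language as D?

States {q3} cannot be reached from the start state, so discard them.
Start with accepting vs non-accepting: {q0,q2,q4} | {q1}.
Refine {q0,q2,q4} on symbol 0: members go to different blocks, giving {q2,q4} and {q0}.
Stable partition: {q2,q4} | {q1} | {q0} — 3 equivalence classes.

3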